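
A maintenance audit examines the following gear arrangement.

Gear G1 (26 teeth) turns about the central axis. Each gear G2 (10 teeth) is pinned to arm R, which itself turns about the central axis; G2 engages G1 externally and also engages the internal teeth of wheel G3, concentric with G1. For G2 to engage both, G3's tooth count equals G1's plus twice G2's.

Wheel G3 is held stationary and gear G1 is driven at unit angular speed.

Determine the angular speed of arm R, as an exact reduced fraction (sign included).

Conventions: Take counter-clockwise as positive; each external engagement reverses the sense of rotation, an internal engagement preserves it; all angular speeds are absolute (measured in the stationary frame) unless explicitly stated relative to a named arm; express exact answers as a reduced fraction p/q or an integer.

topology: planetary set — G1 26T / G2 10T / G3 46T, arm = carrier (Willis)
ring teeth: 26 + 2·10 = 46
26(ω_sun−ω_arm) = −46(ω_ring−ω_arm),  ω_ring = 0, ω_sun = 1
26(1−ω_arm) = −46(0−ω_arm)  ⇒  72·ω_arm = 26  ⇒  ω_arm = 13/36
exact speed ratio = 13/36

13/36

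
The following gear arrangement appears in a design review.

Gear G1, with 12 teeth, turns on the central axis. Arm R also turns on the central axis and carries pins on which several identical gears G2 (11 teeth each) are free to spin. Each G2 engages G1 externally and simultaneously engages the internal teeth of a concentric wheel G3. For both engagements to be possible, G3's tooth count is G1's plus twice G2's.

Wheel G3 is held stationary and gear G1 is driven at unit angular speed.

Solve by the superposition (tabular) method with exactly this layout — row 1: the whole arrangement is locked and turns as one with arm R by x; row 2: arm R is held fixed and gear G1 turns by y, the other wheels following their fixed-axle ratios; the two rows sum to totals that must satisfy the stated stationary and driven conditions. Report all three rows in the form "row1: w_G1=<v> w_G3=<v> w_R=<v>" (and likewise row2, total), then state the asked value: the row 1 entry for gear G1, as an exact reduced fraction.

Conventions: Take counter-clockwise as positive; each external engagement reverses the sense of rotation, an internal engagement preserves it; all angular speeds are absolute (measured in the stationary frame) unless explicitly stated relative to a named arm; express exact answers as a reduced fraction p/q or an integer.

class = planetary set [G3 = 12+2·11 = 34; Willis about the carrier]
row 1 — lock + rotate with arm: ω_sun = ω_ring = ω_arm = x
row 2 (arm held, sun turns y): ω_ring = −(12/34)·y, ω_arm = 0
boundary: total ω_ring = x − (12/34)·y = 0 and total ω_sun = x + y = 1  ⇒  y = 17/23, x = 6/23
row 2 ring = −(12/34)·17/23 = -6/23
totals (row 1 + row 2): sun 6/23 + 17/23 = 1, ring 6/23 + (-6/23) = 0, arm 6/23 + 0 = 6/23
asked cell (row1, sun) = 6/23

row1: w_G1=6/23 w_G3=6/23 w_R=6/23
row2: w_G1=17/23 w_G3=-6/23 w_R=0
total: w_G1=1 w_G3=0 w_R=6/23
asked value: 6/23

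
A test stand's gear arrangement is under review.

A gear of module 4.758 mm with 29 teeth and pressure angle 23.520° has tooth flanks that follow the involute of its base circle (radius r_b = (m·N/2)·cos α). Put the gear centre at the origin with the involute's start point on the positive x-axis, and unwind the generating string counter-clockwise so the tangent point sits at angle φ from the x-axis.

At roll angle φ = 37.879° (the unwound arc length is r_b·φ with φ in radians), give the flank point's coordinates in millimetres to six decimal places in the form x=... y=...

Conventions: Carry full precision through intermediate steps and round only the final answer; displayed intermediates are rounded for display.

x=75.609398 y=5.830809

class = single-mesh tooth geometry [base-circle involute, m = 4.758, 29T]
pitch radius r_p = m·N/2 = 4.758·29/2 = 68.991000
base radius r_b = r_p·cos α = 68.991000·cos 23.520° = 63.259285
roll angle φ = 37.879° = 0.66111327 rad
x = r_b·(cos φ + φ·sin φ) = 75.609398
y = r_b·(sin φ − φ·cos φ) = 5.830809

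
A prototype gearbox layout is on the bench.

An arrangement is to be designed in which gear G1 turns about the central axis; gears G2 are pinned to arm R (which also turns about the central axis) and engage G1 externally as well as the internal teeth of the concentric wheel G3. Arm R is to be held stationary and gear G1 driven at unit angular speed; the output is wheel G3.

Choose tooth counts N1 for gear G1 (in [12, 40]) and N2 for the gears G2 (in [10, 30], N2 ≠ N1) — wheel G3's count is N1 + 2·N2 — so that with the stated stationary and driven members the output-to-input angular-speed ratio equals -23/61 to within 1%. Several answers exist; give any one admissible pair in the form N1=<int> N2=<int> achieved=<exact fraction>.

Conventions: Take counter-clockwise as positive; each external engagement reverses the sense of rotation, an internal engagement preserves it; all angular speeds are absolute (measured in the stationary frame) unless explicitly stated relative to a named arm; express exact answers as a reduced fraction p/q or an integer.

topology: planetary set — design target -23/61, arm = carrier (Willis)
Willis with ω_arm = 0: ω_ring/ω_sun = −N1/N3; set equal to -23/61  ⇒  N3/N1 = −1/(-23/61) = 61/23
N3 = N1 + 2·N2  ⇒  N2/N1 = (N3/N1 − 1)/2 = (61/23 − 1)/2 = 19/23
smallest multiple with N1 ≥ 12 and N2 ≥ 10: k = 1  ⇒  N1 = 1·23 = 23, N2 = 1·19 = 19 (N1 ≤ 40, N2 ≤ 30, N2 ≠ N1 ✓), N3 = 23 + 2·19 = 61
check: −N1/N3 with N1 = 23, N3 = 61 gives -23/61; |achieved − target| = 0 ≤ 23/6100 ✓

N1=23 N2=19 achieved=-23/61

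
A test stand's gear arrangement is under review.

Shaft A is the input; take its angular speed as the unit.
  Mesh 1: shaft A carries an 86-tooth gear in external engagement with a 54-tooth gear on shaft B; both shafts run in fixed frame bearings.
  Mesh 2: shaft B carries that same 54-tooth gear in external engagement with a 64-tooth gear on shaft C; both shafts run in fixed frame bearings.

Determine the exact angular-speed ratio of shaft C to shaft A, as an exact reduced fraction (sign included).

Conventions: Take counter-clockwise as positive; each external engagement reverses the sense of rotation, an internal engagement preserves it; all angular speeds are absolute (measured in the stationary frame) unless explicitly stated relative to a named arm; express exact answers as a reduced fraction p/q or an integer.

class = fixed-axis compound train [2 meshes; 2 ratios multiply, 2 sense flips]
mesh 1 [86T→54T]: running ratio 43/27, sense −
mesh 2 [54T→64T]: running ratio 43/32, sense +
ω_out/ω_in = 43/32

43/32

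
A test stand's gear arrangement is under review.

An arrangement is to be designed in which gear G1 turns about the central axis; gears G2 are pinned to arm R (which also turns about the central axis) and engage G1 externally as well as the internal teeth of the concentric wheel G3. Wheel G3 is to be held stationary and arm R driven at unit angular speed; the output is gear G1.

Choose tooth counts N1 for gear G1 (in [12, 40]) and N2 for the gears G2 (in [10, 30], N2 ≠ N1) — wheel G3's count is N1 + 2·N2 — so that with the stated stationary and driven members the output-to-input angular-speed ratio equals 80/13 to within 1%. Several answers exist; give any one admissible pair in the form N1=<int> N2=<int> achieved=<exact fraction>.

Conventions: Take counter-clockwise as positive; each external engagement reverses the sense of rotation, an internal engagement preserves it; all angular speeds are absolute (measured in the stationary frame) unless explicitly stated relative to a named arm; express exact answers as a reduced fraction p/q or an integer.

planetary set to be sized for 80/13 (Willis relation)
Willis with ω_ring = 0: ω_sun/ω_arm = (N1+N3)/N1; set equal to 80/13  ⇒  N3/N1 = 80/13 − 1 = 67/13
N3 = N1 + 2·N2  ⇒  N2/N1 = (N3/N1 − 1)/2 = (67/13 − 1)/2 = 27/13
smallest multiple with N1 ≥ 12 and N2 ≥ 10: k = 1  ⇒  N1 = 1·13 = 13, N2 = 1·27 = 27 (N1 ≤ 40, N2 ≤ 30, N2 ≠ N1 ✓), N3 = 13 + 2·27 = 67
check: (N1+N3)/N1 with N1 = 13, N3 = 67 gives 80/13; |achieved − target| = 0 ≤ 4/65 ✓

N1=13 N2=27 achieved=80/13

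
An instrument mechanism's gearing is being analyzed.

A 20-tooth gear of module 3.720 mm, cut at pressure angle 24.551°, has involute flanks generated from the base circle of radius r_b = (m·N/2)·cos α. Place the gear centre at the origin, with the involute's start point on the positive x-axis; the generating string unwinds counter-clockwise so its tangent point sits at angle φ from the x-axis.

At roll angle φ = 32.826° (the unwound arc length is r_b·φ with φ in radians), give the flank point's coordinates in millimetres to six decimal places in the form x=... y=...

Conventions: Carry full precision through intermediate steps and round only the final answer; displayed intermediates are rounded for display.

topology: single-mesh involute geometry — m = 3.720, N = 20
pitch radius r_p = m·N/2 = 3.720·20/2 = 37.200000
base radius r_b = r_p·cos α = 37.200000·cos 24.551° = 33.836814
roll angle φ = 32.826° = 0.57292178 rad
x = r_b·(cos φ + φ·sin φ) = 38.942642
y = r_b·(sin φ − φ·cos φ) = 2.052256

x=38.942642 y=2.052256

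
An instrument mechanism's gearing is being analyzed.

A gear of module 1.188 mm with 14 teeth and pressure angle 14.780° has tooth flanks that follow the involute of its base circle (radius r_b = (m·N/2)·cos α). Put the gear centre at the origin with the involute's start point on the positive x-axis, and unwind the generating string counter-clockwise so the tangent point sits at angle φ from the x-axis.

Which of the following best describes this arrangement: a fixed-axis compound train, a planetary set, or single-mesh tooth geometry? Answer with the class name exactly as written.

single-mesh tooth geometry

single-mesh involute tooth geometry (14T wheel at module 1.188)
classification: single-mesh tooth geometry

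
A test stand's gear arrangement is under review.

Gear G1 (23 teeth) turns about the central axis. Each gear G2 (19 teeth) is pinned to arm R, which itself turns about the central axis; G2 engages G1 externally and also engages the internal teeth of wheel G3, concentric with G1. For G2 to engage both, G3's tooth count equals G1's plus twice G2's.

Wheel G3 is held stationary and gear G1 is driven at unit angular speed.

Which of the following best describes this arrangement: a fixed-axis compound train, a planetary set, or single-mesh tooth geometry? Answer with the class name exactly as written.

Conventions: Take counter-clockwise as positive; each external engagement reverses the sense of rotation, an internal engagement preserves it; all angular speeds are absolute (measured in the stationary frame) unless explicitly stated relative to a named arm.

planetary set

topology: planetary set — G1 23T / G2 19T / G3 61T, arm = carrier (Willis)
classification: planetary set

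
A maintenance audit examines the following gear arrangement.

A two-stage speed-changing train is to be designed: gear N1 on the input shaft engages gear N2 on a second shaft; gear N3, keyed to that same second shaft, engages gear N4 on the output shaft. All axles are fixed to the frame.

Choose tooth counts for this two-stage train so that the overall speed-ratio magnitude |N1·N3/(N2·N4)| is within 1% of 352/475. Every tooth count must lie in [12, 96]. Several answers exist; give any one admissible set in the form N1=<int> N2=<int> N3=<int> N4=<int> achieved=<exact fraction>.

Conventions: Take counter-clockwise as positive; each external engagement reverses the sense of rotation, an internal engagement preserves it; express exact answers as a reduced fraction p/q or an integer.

design class (target 352/475): fixed-axis compound train
target = 352/475 in lowest terms: an exact hit needs N1·N3 = k·352 and N2·N4 = k·475 for one integer k, every count in [12, 96]; additionally prefer no 1:1 stage (N1 ≠ N2, N3 ≠ N4)
k = 1: N1·N3 = 352 = 16·22, N2·N4 = 475 = 19·25
achieved = 16·22/(19·25) = 352/475; |achieved − target| = 0 ≤ 88/11875 ✓

N1=16 N2=19 N3=22 N4=25 achieved=352/475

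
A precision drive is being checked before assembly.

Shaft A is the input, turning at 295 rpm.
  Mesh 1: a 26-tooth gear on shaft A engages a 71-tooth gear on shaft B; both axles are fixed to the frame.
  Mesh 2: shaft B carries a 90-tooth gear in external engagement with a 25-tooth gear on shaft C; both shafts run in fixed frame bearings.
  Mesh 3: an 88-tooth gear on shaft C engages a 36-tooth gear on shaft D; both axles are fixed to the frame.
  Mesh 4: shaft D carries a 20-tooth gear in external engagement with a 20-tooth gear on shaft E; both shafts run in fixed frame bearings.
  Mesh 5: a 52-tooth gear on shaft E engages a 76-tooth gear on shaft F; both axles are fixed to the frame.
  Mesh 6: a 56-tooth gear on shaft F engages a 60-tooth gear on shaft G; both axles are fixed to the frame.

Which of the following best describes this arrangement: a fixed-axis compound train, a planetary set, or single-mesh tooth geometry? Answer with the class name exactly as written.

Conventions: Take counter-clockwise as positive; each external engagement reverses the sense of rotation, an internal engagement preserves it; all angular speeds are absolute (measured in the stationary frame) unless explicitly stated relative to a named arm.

6-mesh fixed-axis compound train (all bearings frame-fixed)
classification: fixed-axis compound train

fixed-axis compound train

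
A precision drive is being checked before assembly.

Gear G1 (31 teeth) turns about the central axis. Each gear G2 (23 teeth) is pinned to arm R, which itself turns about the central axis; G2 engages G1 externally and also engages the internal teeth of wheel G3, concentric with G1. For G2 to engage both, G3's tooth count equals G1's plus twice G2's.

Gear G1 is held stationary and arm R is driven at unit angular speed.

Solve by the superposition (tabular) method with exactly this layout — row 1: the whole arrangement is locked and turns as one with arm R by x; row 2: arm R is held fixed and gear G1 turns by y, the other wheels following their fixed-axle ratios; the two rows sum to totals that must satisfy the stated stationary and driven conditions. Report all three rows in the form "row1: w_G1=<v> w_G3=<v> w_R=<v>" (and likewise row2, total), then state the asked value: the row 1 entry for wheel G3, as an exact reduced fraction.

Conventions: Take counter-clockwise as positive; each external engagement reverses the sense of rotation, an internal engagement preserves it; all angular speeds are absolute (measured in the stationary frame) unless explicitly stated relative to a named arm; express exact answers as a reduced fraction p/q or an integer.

row1: w_G1=1 w_G3=1 w_R=1
row2: w_G1=-1 w_G3=31/77 w_R=0
total: w_G1=0 w_G3=108/77 w_R=1
asked value: 1

class = planetary set [G3 = 31+2·23 = 77; Willis about the carrier]
row 1 — lock + rotate with arm: ω_sun = ω_ring = ω_arm = x
row 2: sun turns y, ring = −(31/77)·y, arm 0
boundary: total ω_sun = x + y = 0 and total ω_arm = x = 1  ⇒  y = -1, x = 1
row 2 ring = −(31/77)·(-1) = 31/77
totals (row 1 + row 2): sun 1 + (-1) = 0, ring 1 + 31/77 = 108/77, arm 1 + 0 = 1
asked cell (row1, ring) = 1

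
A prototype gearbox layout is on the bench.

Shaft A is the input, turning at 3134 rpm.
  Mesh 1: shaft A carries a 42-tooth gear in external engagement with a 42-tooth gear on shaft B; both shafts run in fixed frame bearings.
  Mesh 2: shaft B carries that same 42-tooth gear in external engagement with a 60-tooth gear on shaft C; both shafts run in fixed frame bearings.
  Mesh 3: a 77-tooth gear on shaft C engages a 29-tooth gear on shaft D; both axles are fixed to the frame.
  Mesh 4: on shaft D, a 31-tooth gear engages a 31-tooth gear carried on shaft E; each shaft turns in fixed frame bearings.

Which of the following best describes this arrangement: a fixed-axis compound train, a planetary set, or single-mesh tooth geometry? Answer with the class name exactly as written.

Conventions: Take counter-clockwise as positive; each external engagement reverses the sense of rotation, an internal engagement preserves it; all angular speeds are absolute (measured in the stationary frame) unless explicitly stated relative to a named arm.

4-mesh fixed-axis compound train (all bearings frame-fixed)
classification: fixed-axis compound train

fixed-axis compound train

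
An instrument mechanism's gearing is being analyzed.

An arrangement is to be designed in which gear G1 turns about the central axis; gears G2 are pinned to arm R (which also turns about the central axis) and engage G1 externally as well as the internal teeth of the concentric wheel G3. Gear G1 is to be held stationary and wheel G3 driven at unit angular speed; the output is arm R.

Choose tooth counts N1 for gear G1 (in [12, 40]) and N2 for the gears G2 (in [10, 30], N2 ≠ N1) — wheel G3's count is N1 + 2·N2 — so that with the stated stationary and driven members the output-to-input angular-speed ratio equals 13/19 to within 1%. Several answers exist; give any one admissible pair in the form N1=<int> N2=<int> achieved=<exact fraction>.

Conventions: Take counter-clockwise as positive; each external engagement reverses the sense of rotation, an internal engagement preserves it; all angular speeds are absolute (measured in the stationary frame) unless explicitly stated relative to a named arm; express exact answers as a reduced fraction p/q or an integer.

N1=24 N2=14 achieved=13/19

topology: planetary set — design target 13/19, arm = carrier (Willis)
Willis with ω_sun = 0: ω_arm/ω_ring = N3/(N1+N3); set equal to 13/19  ⇒  N3/N1 = (13/19)/(1 − 13/19) = 13/6
N3 = N1 + 2·N2  ⇒  N2/N1 = (N3/N1 − 1)/2 = (13/6 − 1)/2 = 7/12
smallest multiple with N1 ≥ 12 and N2 ≥ 10: k = 2  ⇒  N1 = 2·12 = 24, N2 = 2·7 = 14 (N1 ≤ 40, N2 ≤ 30, N2 ≠ N1 ✓), N3 = 24 + 2·14 = 52
check: N3/(N1+N3) with N1 = 24, N3 = 52 gives 13/19; |achieved − target| = 0 ≤ 13/1900 ✓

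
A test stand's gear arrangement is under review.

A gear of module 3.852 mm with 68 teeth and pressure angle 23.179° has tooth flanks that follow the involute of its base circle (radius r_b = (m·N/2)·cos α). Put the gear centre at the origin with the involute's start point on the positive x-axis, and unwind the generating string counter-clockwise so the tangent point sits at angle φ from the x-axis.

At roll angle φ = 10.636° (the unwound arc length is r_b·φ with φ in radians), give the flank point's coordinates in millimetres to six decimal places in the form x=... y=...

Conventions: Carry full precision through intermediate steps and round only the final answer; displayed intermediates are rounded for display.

x=122.452791 y=0.255836

recognized (one wheel, involute flank): single-mesh tooth geometry, m = 3.852, N = 68
pitch radius r_p = m·N/2 = 3.852·68/2 = 130.968000
base radius r_b = r_p·cos α = 130.968000·cos 23.179° = 120.396219
roll angle φ = 10.636° = 0.18563322 rad
x = r_b·(cos φ + φ·sin φ) = 122.452791
y = r_b·(sin φ − φ·cos φ) = 0.255836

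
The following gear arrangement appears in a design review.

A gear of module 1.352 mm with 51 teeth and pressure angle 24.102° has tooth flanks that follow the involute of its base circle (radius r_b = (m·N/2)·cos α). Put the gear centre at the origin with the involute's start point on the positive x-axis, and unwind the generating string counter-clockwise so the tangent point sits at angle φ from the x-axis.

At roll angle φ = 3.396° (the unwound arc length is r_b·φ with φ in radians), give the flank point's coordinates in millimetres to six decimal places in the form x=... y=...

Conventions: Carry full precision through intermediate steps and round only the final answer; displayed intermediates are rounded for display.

x=31.525610 y=0.002184

recognized (one wheel, involute flank): single-mesh tooth geometry, m = 1.352, N = 51
pitch radius r_p = m·N/2 = 1.352·51/2 = 34.476000
base radius r_b = r_p·cos α = 34.476000·cos 24.102° = 31.470380
roll angle φ = 3.396° = 0.05927138 rad
x = r_b·(cos φ + φ·sin φ) = 31.525610
y = r_b·(sin φ − φ·cos φ) = 0.002184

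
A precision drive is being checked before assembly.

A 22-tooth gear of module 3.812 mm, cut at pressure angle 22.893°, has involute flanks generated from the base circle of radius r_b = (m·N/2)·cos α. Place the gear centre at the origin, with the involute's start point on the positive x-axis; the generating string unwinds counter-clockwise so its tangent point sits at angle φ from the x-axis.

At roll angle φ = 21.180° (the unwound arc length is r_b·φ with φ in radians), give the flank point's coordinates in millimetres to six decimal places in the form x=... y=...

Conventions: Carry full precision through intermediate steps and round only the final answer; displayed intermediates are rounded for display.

single-mesh involute tooth geometry (22T wheel at module 3.812)
pitch radius r_p = m·N/2 = 3.812·22/2 = 41.932000
base radius r_b = r_p·cos α = 41.932000·cos 22.893° = 38.629140
roll angle φ = 21.180° = 0.36966074 rad
x = r_b·(cos φ + φ·sin φ) = 41.178974
y = r_b·(sin φ − φ·cos φ) = 0.641590

x=41.178974 y=0.641590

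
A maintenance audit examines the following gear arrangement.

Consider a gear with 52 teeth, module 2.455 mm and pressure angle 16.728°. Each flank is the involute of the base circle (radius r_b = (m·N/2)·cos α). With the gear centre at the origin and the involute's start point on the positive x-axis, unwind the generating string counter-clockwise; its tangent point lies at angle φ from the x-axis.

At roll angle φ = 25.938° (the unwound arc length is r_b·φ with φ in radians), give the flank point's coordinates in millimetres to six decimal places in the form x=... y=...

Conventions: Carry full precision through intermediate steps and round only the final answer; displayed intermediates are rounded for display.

x=67.075429 y=1.851995

class = single-mesh tooth geometry [base-circle involute, m = 2.455, 52T]
pitch radius r_p = m·N/2 = 2.455·52/2 = 63.830000
base radius r_b = r_p·cos α = 63.830000·cos 16.728° = 61.128839
roll angle φ = 25.938° = 0.45270350 rad
x = r_b·(cos φ + φ·sin φ) = 67.075429
y = r_b·(sin φ − φ·cos φ) = 1.851995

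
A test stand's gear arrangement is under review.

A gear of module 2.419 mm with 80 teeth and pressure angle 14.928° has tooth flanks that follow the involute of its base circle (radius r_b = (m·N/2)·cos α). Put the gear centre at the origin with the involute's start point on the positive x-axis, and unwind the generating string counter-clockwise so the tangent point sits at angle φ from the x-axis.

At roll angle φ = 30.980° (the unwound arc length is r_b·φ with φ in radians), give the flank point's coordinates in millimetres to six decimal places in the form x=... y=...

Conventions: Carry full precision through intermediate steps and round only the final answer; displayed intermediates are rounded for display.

x=106.178562 y=4.783988

class = single-mesh tooth geometry [base-circle involute, m = 2.419, 80T]
pitch radius r_p = m·N/2 = 2.419·80/2 = 96.760000
base radius r_b = r_p·cos α = 96.760000·cos 14.928° = 93.494380
roll angle φ = 30.980° = 0.54070300 rad
x = r_b·(cos φ + φ·sin φ) = 106.178562
y = r_b·(sin φ − φ·cos φ) = 4.783988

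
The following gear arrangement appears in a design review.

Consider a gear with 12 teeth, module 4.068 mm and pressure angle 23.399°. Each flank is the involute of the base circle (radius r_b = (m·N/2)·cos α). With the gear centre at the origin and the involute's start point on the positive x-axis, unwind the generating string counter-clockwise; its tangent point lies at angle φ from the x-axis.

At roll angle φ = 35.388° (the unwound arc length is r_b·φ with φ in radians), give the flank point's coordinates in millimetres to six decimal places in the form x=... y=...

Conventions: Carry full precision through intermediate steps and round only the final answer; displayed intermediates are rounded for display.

x=26.274463 y=1.693099

single-mesh involute tooth geometry (12T wheel at module 4.068)
pitch radius r_p = m·N/2 = 4.068·12/2 = 24.408000
base radius r_b = r_p·cos α = 24.408000·cos 23.399° = 22.400724
roll angle φ = 35.388° = 0.61763712 rad
x = r_b·(cos φ + φ·sin φ) = 26.274463
y = r_b·(sin φ − φ·cos φ) = 1.693099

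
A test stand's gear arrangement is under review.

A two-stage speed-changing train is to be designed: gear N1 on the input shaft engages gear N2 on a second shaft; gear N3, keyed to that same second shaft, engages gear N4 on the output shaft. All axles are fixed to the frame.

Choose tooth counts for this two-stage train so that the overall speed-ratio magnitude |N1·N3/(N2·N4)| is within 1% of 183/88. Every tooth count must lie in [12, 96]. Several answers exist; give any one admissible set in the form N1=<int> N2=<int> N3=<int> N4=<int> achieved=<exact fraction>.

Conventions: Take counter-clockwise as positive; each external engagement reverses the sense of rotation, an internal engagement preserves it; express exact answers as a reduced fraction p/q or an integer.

N1=12 N2=16 N3=61 N4=22 achieved=183/88

design class (target 183/88): fixed-axis compound train
target = 183/88 in lowest terms: an exact hit needs N1·N3 = k·183 and N2·N4 = k·88 for one integer k, every count in [12, 96]; additionally prefer no 1:1 stage (N1 ≠ N2, N3 ≠ N4)
k = 1…3: no 1:1-free in-range split of k·183 and k·88 into factor pairs; take k = 4
k = 4: N1·N3 = 732 = 12·61, N2·N4 = 352 = 16·22
achieved = 12·61/(16·22) = 183/88; |achieved − target| = 0 ≤ 183/8800 ✓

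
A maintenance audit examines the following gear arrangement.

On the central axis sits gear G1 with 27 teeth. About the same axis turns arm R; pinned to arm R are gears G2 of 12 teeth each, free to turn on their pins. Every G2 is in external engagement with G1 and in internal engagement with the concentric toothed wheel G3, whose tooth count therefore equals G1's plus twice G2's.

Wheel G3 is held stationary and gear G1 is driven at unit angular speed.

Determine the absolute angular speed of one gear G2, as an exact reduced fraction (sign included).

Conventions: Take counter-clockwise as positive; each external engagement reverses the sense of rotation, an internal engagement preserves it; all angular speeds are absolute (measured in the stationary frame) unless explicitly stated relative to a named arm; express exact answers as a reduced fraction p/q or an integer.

planetary set (27T centre, 12T on arm, 51T internal) — Willis relation
ring teeth: 27 + 2·12 = 51
27(ω_sun−ω_arm) = −51(ω_ring−ω_arm),  ω_ring = 0, ω_sun = 1
27(1−ω_arm) = −51(0−ω_arm)  ⇒  78·ω_arm = 27  ⇒  ω_arm = 9/26
sun–planet mesh: 27·(1−9/26) = −12·(ω_p−ω_arm)  ⇒  ω_p−ω_arm = -153/104
ω_p = 9/26 − 153/104 = -9/8
exact speed ratio = -9/8

-9/8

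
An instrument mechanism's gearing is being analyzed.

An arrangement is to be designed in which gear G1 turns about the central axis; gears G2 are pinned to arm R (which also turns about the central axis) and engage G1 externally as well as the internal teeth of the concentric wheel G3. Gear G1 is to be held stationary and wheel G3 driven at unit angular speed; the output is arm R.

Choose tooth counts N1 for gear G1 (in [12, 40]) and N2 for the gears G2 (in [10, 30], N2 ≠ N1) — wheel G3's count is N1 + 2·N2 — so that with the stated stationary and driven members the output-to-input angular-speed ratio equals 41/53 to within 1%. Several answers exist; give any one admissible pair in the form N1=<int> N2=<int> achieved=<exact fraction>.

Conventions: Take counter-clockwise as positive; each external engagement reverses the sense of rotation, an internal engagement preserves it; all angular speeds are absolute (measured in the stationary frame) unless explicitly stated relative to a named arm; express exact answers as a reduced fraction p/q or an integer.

planetary set to be sized for 41/53 (Willis relation)
Willis with ω_sun = 0: ω_arm/ω_ring = N3/(N1+N3); set equal to 41/53  ⇒  N3/N1 = (41/53)/(1 − 41/53) = 41/12
N3 = N1 + 2·N2  ⇒  N2/N1 = (N3/N1 − 1)/2 = (41/12 − 1)/2 = 29/24
smallest multiple with N1 ≥ 12 and N2 ≥ 10: k = 1  ⇒  N1 = 1·24 = 24, N2 = 1·29 = 29 (N1 ≤ 40, N2 ≤ 30, N2 ≠ N1 ✓), N3 = 24 + 2·29 = 82
check: N3/(N1+N3) with N1 = 24, N3 = 82 gives 41/53; |achieved − target| = 0 ≤ 41/5300 ✓

N1=24 N2=29 achieved=41/53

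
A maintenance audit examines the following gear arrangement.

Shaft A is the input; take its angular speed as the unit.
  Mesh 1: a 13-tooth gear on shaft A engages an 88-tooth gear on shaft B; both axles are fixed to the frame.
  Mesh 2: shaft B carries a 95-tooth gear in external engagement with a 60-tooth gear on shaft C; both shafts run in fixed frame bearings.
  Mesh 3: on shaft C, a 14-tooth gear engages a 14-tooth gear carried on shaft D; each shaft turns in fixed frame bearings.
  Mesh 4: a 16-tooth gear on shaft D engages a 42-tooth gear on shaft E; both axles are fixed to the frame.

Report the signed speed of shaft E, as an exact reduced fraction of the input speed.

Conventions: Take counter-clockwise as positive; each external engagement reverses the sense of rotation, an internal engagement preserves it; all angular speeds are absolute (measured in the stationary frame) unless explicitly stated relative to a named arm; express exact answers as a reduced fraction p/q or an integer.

4-mesh fixed-axis compound train (all bearings frame-fixed)
mesh 1 [13T→88T]: |ω|/ω_in = 1×13/88 = 13/88, sense flips to −
mesh 2 [95T→60T]: |ω|/ω_in = (13/88)×95/60 = 247/1056, sense flips to +
mesh 3 [14T→14T]: |ω|/ω_in = (247/1056)×14/14 = 247/1056, sense flips to −
mesh 4 [16T→42T]: |ω|/ω_in = (247/1056)×16/42 = 247/2772, sense flips to +
signed output speed (× input speed) = 247/2772

247/2772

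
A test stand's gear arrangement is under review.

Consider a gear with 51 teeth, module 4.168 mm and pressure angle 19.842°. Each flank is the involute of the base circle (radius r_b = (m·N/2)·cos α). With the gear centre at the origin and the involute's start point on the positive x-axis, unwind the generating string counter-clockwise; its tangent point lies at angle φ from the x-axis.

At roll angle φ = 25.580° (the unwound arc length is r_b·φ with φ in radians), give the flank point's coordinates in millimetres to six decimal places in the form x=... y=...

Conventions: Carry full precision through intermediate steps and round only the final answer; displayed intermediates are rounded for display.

single-mesh involute tooth geometry (51T wheel at module 4.168)
pitch radius r_p = m·N/2 = 4.168·51/2 = 106.284000
base radius r_b = r_p·cos α = 106.284000·cos 19.842° = 99.974154
roll angle φ = 25.580° = 0.44645522 rad
x = r_b·(cos φ + φ·sin φ) = 109.446673
y = r_b·(sin φ − φ·cos φ) = 2.906825

x=109.446673 y=2.906825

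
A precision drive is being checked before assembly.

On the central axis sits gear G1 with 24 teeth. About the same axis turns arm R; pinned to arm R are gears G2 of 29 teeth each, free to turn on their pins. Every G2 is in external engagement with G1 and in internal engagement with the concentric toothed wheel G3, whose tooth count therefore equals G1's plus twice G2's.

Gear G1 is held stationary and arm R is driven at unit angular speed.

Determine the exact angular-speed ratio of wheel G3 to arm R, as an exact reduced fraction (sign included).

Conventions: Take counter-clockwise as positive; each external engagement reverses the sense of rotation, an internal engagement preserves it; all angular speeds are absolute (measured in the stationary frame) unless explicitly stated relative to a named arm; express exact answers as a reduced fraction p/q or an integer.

recognized (axles ride arm R): planetary set, 24/29/82 teeth
ring teeth: 24 + 2·29 = 82
24(ω_sun−ω_arm) = −82(ω_ring−ω_arm),  ω_sun = 0, ω_arm = 1
ω_ring = 1 − (24/82)(0−1) = 53/41
ω_out/ω_in = 53/41

53/41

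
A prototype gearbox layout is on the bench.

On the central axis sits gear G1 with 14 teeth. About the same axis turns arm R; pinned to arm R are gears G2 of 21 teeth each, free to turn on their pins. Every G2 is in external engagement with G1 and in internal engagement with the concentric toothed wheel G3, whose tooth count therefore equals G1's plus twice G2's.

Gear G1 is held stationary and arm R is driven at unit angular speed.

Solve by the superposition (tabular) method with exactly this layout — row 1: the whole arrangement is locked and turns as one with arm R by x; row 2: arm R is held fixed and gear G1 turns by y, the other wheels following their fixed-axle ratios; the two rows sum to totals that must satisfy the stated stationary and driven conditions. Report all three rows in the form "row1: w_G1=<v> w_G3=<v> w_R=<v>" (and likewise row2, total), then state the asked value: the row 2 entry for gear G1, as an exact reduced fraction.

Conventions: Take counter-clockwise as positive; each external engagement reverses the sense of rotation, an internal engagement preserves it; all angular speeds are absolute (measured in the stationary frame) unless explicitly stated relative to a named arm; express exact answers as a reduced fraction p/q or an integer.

recognized (axles ride arm R): planetary set, 14/21/56 teeth
row 1 (train locked, turned with arm): all members turn x
row 2: sun turns y, ring = −(14/56)·y, arm 0
boundary: total ω_sun = x + y = 0 and total ω_arm = x = 1  ⇒  y = -1, x = 1
row 2 ring = −(14/56)·(-1) = 1/4
totals (row 1 + row 2): sun 1 + (-1) = 0, ring 1 + 1/4 = 5/4, arm 1 + 0 = 1
asked cell (row2, sun) = -1

row1: w_G1=1 w_G3=1 w_R=1
row2: w_G1=-1 w_G3=1/4 w_R=0
total: w_G1=0 w_G3=5/4 w_R=1
asked value: -1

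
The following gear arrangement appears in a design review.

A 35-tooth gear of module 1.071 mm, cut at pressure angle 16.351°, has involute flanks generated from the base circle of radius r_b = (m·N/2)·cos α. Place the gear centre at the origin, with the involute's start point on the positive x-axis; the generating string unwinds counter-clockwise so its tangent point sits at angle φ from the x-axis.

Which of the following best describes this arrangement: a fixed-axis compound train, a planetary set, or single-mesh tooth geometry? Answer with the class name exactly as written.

class = single-mesh tooth geometry [base-circle involute, m = 1.071, 35T]
classification: single-mesh tooth geometry

single-mesh tooth geometry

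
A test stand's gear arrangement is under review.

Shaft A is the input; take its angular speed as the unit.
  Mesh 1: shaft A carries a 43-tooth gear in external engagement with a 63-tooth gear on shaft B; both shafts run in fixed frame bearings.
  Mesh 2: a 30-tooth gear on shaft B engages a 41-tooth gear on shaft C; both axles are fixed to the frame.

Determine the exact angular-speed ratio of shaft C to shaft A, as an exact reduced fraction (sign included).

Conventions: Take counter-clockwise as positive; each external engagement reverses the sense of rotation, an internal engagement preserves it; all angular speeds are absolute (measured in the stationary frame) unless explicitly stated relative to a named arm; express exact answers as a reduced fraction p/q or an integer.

class = fixed-axis compound train [2 meshes; 2 ratios multiply, 2 sense flips]
mesh 1 [43T→63T]: running ratio 43/63, sense −
mesh 2 [30T→41T]: running ratio 430/861, sense +
ω_out/ω_in = 430/861

430/861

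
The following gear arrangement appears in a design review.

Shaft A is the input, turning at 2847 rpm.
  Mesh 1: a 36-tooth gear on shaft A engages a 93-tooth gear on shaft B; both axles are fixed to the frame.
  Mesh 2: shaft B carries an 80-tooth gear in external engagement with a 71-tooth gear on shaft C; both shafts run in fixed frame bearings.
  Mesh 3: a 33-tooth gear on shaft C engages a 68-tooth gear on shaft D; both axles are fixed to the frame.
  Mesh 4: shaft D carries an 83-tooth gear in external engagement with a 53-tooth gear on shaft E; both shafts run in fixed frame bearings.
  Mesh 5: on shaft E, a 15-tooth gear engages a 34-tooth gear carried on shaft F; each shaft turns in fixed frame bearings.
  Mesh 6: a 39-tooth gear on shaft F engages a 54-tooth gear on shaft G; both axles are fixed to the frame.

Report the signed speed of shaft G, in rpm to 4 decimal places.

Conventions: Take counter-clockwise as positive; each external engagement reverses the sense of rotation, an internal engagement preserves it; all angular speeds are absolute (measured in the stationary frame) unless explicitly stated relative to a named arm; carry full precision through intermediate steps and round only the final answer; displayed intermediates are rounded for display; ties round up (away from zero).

6-mesh fixed-axis compound train (all bearings frame-fixed)
mesh 1 [36T→93T]: ω = 2847.0000×36/93 = 1102.0645 rpm, sense flips to −
mesh 2 [80T→71T]: ω = 1102.0645×80/71 = 1241.7628 rpm, sense flips to +
mesh 3 [33T→68T]: ω = 1241.7628×33/68 = 602.6202 rpm, sense flips to −
mesh 4 [83T→53T]: ω = 602.6202×83/53 = 943.7260 rpm, sense flips to +
mesh 5 [15T→34T]: ω = 943.7260×15/34 = 416.3497 rpm, sense flips to −
mesh 6 [39T→54T]: ω = 416.3497×39/54 = 300.6970 rpm, sense flips to +
signed output speed = +300.6970 rpm

+300.6970 rpm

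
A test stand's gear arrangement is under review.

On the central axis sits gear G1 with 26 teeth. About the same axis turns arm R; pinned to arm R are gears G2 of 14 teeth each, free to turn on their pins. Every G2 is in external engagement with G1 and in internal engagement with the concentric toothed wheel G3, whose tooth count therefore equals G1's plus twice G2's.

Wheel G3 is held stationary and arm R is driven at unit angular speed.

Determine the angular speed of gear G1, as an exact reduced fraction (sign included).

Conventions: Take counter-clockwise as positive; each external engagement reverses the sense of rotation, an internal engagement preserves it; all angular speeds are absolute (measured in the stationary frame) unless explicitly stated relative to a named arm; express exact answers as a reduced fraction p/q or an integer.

40/13

topology: planetary set — G1 26T / G2 14T / G3 54T, arm = carrier (Willis)
ring teeth: 26 + 2·14 = 54
26(ω_sun−ω_arm) = −54(ω_ring−ω_arm),  ω_ring = 0, ω_arm = 1
ω_sun = 1 − (54/26)(0−1) = 40/13
exact speed ratio = 40/13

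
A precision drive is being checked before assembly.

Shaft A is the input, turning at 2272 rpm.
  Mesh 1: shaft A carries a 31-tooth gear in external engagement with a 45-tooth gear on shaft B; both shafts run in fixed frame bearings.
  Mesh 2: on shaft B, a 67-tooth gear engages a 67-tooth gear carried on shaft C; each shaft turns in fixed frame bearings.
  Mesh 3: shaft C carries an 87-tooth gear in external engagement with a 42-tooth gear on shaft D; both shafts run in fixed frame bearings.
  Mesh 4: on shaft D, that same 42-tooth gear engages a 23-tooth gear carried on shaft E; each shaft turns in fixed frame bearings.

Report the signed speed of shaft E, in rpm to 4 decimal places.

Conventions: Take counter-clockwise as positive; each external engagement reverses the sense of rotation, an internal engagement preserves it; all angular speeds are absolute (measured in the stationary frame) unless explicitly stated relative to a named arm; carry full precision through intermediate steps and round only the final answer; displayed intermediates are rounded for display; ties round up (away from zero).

4-mesh fixed-axis compound train (all bearings frame-fixed)
mesh 1 [31T→45T]: ω = 2272.0000×31/45 = 1565.1556 rpm, sense flips to −
mesh 2 [67T→67T]: ω = 1565.1556×67/67 = 1565.1556 rpm, sense flips to +
mesh 3 [87T→42T]: ω = 1565.1556×87/42 = 3242.1079 rpm, sense flips to −
mesh 4 [42T→23T]: ω = 3242.1079×42/23 = 5920.3710 rpm, sense flips to +
signed output speed = +5920.3710 rpm

+5920.3710 rpm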